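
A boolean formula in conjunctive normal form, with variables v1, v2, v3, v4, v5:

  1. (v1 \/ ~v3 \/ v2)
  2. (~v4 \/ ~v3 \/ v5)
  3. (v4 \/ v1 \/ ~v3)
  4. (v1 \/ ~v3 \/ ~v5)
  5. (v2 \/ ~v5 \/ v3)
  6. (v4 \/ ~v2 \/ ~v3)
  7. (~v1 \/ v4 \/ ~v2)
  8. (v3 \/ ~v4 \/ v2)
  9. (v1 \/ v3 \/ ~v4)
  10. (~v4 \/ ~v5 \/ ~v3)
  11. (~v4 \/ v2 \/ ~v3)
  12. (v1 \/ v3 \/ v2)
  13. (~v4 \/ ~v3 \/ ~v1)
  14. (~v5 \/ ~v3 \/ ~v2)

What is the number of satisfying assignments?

7

Satisfying assignments:
  v1=0 v2=1 v3=0 v4=0 v5=0
  v1=0 v2=1 v3=0 v4=0 v5=1
  v1=1 v2=0 v3=0 v4=0 v5=0
  v1=1 v2=0 v3=1 v4=0 v5=0
  v1=1 v2=0 v3=1 v4=0 v5=1
  v1=1 v2=1 v3=0 v4=1 v5=0
  v1=1 v2=1 v3=0 v4=1 v5=1
That's 7 in total.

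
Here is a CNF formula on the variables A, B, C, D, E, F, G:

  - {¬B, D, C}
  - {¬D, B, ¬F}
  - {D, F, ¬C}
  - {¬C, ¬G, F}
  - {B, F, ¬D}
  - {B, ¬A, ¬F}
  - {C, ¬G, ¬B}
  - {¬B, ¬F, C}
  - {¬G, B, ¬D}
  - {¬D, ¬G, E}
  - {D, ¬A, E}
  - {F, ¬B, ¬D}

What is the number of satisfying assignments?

26

Case analysis on B and D:
  B=1, D=1: A free; 3 ways for (C,E,F,G) × 2^1 = 6.
  B=1, D=0: G free; 3 ways for (A,C,E,F) × 2^1 = 6.
  B=0, D=1: a clause becomes empty — 0.
  B=0, D=0: G free; 7 ways for (A,C,E,F) × 2^1 = 14.
Total: 6 + 6 + 0 + 14 = 26.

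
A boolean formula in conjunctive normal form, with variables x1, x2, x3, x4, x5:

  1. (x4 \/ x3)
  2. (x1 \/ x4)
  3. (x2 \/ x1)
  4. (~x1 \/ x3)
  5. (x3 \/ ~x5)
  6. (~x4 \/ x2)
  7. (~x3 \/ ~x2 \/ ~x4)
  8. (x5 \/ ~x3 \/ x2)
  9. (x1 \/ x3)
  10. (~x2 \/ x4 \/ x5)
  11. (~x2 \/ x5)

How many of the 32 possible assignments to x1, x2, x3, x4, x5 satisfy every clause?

2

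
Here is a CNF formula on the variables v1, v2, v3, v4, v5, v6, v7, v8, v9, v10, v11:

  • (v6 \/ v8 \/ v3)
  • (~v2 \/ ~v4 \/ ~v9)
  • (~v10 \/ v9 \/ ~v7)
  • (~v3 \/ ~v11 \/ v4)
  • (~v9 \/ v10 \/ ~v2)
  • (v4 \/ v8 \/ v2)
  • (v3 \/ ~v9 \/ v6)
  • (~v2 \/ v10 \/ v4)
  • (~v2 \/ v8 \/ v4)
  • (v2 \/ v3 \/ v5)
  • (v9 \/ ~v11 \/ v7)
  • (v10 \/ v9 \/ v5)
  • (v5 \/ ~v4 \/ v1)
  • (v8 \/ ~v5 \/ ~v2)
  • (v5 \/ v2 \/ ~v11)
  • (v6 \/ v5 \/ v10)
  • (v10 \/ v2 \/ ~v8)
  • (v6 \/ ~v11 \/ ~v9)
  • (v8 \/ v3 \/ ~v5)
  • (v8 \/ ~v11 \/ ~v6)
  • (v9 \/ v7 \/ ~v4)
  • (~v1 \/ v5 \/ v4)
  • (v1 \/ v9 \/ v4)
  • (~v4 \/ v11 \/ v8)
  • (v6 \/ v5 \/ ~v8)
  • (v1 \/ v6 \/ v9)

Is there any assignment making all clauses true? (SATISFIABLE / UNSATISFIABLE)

Branch on v1: take v1 = False.
Branch on v2: take v2 = False.
The remaining clauses are satisfied by v3 = True, v4 = False, v5 = True, v6 = True, v7 = True, v8 = True, v9 = True, v10 = True, v11 = False.
So v1 = F, v2 = F, v3 = T, v4 = F, v5 = T, v6 = T, v7 = T, v8 = T, v9 = T, v10 = T, v11 = F is a satisfying assignment.

SATISFIABLE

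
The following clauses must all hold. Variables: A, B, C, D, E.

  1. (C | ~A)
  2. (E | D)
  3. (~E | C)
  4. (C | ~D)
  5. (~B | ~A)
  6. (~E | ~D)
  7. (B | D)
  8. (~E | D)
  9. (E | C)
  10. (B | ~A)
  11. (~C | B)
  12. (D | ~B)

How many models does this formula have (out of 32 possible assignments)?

Satisfying assignments:
  A=F B=T C=T D=T E=F
That's 1 in total.

1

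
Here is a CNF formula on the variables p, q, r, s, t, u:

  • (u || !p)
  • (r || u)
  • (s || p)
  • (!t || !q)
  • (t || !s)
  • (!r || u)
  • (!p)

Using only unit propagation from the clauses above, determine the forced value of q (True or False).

False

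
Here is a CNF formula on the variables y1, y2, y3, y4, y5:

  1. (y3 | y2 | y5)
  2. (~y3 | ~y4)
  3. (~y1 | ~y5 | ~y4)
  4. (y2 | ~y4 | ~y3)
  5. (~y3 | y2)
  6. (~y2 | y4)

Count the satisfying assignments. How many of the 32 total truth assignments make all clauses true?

6

Satisfying assignments:
  y1=F y2=F y3=F y4=F y5=T
  y1=F y2=F y3=F y4=T y5=T
  y1=F y2=T y3=F y4=T y5=F
  y1=F y2=T y3=F y4=T y5=T
  y1=T y2=F y3=F y4=F y5=T
  y1=T y2=T y3=F y4=T y5=F
That's 6 in total.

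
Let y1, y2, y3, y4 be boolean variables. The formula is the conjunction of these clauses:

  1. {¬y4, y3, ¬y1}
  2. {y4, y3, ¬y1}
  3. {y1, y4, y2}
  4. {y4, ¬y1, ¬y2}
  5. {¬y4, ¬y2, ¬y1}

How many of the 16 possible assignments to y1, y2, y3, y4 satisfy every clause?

8

Case analysis on y1 and y4:
  y1=T, y4=T: remaining (y2,y3) ∈ {(F,T)} — 1.
  y1=T, y4=F: remaining (y2,y3) ∈ {(F,T)} — 1.
  y1=F, y4=T: remaining (y2,y3) ∈ {(F,F); (F,T); (T,F); (T,T)} — 4.
  y1=F, y4=F: remaining (y2,y3) ∈ {(T,F); (T,T)} — 2.
Total: 1 + 1 + 4 + 2 = 8.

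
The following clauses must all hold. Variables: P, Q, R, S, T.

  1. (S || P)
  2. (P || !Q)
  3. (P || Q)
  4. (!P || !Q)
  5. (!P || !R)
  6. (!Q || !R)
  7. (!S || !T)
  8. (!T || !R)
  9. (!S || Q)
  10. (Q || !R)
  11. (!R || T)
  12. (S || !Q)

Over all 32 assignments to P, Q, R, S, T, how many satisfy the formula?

2

The models are:
  P=T Q=F R=F S=F T=F
  P=T Q=F R=F S=F T=T
Count: 2.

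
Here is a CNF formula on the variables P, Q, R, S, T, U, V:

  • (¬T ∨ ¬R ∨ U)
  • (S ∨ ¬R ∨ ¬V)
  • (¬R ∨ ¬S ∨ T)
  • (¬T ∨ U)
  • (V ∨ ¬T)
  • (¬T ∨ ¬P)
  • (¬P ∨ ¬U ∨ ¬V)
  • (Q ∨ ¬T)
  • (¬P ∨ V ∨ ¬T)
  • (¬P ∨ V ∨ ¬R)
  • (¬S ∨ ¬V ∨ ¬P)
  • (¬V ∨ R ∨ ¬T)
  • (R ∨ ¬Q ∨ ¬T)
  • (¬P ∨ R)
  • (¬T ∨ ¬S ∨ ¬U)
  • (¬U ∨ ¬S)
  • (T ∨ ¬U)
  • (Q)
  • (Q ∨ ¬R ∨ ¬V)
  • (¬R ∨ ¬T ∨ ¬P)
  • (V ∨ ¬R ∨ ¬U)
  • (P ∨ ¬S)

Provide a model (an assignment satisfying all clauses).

P=0  Q=1  R=1  S=0  T=0  U=0  V=0

Check each clause:
  1. (¬T ∨ ¬R ∨ U) — ¬T is true.
  2. (S ∨ ¬R ∨ ¬V) — ¬V is true.
  3. (¬R ∨ ¬S ∨ T) — ¬S is true.
  4. (¬T ∨ U) — ¬T is true.
  5. (V ∨ ¬T) — ¬T is true.
  6. (¬T ∨ ¬P) — ¬T is true.
  7. (¬P ∨ ¬V ∨ ¬U) — ¬V is true.
  8. (¬T ∨ Q) — Q is true.
  9. (V ∨ ¬P ∨ ¬T) — ¬T is true.
  10. (V ∨ ¬R ∨ ¬P) — ¬P is true.
  11. (¬V ∨ ¬P ∨ ¬S) — ¬V is true.
  12. (R ∨ ¬T ∨ ¬V) — ¬V is true.
  13. (¬Q ∨ R ∨ ¬T) — R is true.
  14. (¬P ∨ R) — R is true.
  15. (¬S ∨ ¬U ∨ ¬T) — ¬U is true.
  16. (¬U ∨ ¬S) — ¬U is true.
  17. (¬U ∨ T) — ¬U is true.
  18. (Q) — Q is true.
  19. (Q ∨ ¬V ∨ ¬R) — ¬V is true.
  20. (¬P ∨ ¬T ∨ ¬R) — ¬T is true.
  21. (¬U ∨ ¬R ∨ V) — ¬U is true.
  22. (¬S ∨ P) — ¬S is true.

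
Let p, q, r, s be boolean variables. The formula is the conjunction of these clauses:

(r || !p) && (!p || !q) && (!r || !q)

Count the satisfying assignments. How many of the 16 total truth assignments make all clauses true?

Case analysis on p and q:
  p=1, q=1: a clause becomes empty — 0.
  p=1, q=0: remaining (r,s) ∈ {(1,0); (1,1)} — 2.
  p=0, q=1: remaining (r,s) ∈ {(0,0); (0,1)} — 2.
  p=0, q=0: remaining (r,s) ∈ {(0,0); (0,1); (1,0); (1,1)} — 4.
Total: 0 + 2 + 2 + 4 = 8.

8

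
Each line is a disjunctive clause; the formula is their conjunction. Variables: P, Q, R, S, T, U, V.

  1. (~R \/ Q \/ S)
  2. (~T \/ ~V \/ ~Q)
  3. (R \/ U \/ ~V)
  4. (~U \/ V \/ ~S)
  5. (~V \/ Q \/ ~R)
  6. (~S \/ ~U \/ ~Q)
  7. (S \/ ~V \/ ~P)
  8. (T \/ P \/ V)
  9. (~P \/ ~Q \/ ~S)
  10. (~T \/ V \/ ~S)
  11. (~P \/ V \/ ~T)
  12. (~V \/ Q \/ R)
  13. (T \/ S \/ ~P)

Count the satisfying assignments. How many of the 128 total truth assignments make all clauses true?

12

Split on V, then S.
  V=1, S=1: remaining (P,Q,R,T,U) ∈ {(0,1,1,0,0)} — 1.
  V=1, S=0: remaining (P,Q,R,T,U) ∈ {(0,1,0,0,1); (0,1,1,0,0); (0,1,1,0,1)} — 3.
  V=0, S=1: remaining (P,Q,R,T,U) ∈ {(1,0,0,0,0); (1,0,1,0,0)} — 2.
  V=0, S=0: U free; 3 ways for (P,Q,R,T) × 2^1 = 6.
Total: 1 + 3 + 2 + 6 = 12.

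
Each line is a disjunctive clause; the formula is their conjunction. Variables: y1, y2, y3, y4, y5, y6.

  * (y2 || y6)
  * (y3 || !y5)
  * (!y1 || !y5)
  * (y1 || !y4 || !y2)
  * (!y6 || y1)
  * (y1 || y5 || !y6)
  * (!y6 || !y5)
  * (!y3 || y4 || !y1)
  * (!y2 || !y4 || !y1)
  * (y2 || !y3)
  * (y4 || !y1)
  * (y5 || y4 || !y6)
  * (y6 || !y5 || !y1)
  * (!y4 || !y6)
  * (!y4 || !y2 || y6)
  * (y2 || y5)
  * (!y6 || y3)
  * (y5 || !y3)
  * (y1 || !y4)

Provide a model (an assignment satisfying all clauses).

Set y1 = False and propagate.
  then y6 is forced to False.
  then y2 is forced to True.
  then y4 is forced to False.
Branch on y3: take y3 = True.
  then y5 is forced to True.
Every clause has at least one true literal under this assignment.
Check each clause:
  1. (y2 || y6) — y2 is true.
  2. (!y5 || y3) — y3 is true.
  3. (!y1 || !y5) — !y1 is true.
  4. (!y4 || y1 || !y2) — !y4 is true.
  5. (!y6 || y1) — !y6 is true.
  6. (y1 || !y6 || y5) — !y6 is true.
  7. (!y6 || !y5) — !y6 is true.
  8. (!y1 || y4 || !y3) — !y1 is true.
  9. (!y1 || !y2 || !y4) — !y4 is true.
  10. (!y3 || y2) — y2 is true.
  11. (y4 || !y1) — !y1 is true.
  12. (y4 || !y6 || y5) — !y6 is true.
  13. (y6 || !y5 || !y1) — !y1 is true.
  14. (!y4 || !y6) — !y6 is true.
  15. (!y4 || y6 || !y2) — !y4 is true.
  16. (y5 || y2) — y2 is true.
  17. (!y6 || y3) — !y6 is true.
  18. (!y3 || y5) — y5 is true.
  19. (y1 || !y4) — !y4 is true.

y1=False, y2=True, y3=True, y4=False, y5=True, y6=False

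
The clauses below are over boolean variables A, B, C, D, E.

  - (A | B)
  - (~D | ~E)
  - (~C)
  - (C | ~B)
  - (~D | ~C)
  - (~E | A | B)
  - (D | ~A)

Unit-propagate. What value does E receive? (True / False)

False

Unit clause (~C) sets C = False.
From (~B | C) and C = False: B = False.
(B | A) with B = False leaves only A, so A = True.
In (D | ~A), ~A is now false; D must hold, so D = True.
In (~E | ~D), ~D is now false; ~E must hold, so E = False.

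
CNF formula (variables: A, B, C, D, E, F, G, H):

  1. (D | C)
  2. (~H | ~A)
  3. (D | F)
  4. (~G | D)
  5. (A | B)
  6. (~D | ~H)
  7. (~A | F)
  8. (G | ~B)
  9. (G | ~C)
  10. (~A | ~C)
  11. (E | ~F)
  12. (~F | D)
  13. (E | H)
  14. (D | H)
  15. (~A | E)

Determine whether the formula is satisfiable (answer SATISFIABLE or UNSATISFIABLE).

Pure literal: E appears only positively; assign E = True.
Set A = False and propagate.
  then B is forced to True.
  then G is forced to True.
  then D is forced to True.
  then H is forced to False.
C, F are now unconstrained; take C = False, F = False.
So A = False  B = True  C = False  D = True  E = True  F = False  G = True  H = False is a satisfying assignment.

SATISFIABLE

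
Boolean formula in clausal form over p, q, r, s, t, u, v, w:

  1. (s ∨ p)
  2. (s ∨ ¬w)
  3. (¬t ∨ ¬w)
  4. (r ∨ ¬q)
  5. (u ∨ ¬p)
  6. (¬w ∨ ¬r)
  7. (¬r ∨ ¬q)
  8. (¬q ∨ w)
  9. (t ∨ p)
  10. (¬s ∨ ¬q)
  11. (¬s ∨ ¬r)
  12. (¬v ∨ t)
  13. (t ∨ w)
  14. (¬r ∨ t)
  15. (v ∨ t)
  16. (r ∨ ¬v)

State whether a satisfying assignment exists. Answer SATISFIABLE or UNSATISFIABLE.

SATISFIABLE

q occurs only negated in the remaining clauses — set q = False.
u occurs only positively in the remaining clauses — set u = True.
Branch on p: take p = True.
Try r = False.
  then v is forced to False.
  then t is forced to True.
  then w is forced to False.
s is now unconstrained; take s = True.
So p = True  q = False  r = False  s = True  t = True  u = True  v = False  w = False is a satisfying assignment.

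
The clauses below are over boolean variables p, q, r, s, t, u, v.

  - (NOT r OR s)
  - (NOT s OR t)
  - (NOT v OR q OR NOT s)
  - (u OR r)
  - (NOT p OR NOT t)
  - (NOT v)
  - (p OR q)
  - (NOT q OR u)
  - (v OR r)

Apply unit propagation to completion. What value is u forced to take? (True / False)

(NOT v) is a unit clause: v = False.
In (v OR r), v is now false; r must hold, so r = True.
(NOT r OR s) with r = True leaves only s, so s = True.
From (NOT s OR t) and s = True: t = True.
From (NOT p OR NOT t) and t = True: p = False.
(p OR q) with p = False leaves only q, so q = True.
In (NOT q OR u), NOT q is now false; u must hold, so u = True.

True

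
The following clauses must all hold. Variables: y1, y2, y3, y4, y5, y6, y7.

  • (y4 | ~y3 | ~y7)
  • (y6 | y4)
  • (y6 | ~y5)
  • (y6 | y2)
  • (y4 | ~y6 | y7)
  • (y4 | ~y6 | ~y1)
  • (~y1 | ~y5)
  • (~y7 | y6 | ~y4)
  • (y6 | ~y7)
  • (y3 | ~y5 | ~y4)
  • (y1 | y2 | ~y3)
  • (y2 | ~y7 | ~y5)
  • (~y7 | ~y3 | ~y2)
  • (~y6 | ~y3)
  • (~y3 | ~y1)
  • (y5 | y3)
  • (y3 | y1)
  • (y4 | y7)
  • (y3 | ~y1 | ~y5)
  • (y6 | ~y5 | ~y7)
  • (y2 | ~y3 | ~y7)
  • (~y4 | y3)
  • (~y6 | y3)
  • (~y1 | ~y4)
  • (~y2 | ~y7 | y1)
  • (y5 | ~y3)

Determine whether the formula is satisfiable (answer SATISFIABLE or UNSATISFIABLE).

y3 = True:
  propagation gives y6=False, y4=True, y5=False; an empty clause results — contradiction.
y3 = False:
  propagation gives y5=True, y6=True; an empty clause results — contradiction.
Every branch closes, so no satisfying assignment exists.

UNSATISFIABLE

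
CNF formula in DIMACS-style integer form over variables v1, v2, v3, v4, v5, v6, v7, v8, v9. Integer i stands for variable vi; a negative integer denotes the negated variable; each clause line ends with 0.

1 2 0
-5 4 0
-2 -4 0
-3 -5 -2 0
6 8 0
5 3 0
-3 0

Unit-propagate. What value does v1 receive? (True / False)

(¬v3) is a unit clause: v3 = False.
(v3 ∨ v5): since v3 = False, the clause reduces to (v5). v5 = True.
From (v4 ∨ ¬v5) and v5 = True: v4 = True.
(¬v2 ∨ ¬v4): since v4 = True, the clause reduces to (¬v2). v2 = False.
From (v2 ∨ v1) and v2 = False: v1 = True.

True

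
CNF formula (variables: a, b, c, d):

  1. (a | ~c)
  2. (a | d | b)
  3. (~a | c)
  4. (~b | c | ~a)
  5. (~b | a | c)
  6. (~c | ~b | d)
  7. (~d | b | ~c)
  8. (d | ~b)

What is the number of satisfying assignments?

3

The models are:
  a=0 b=0 c=0 d=1
  a=1 b=0 c=1 d=0
  a=1 b=1 c=1 d=1
That's 3 in total.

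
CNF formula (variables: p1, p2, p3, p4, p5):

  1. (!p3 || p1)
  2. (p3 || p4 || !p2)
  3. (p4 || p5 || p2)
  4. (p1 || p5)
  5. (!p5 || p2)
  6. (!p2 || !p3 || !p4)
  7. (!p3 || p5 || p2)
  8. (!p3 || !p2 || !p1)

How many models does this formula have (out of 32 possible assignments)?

4

Satisfying assignments:
  p1=0 p2=1 p3=0 p4=1 p5=1
  p1=1 p2=0 p3=0 p4=1 p5=0
  p1=1 p2=1 p3=0 p4=1 p5=0
  p1=1 p2=1 p3=0 p4=1 p5=1
That's 4 in total.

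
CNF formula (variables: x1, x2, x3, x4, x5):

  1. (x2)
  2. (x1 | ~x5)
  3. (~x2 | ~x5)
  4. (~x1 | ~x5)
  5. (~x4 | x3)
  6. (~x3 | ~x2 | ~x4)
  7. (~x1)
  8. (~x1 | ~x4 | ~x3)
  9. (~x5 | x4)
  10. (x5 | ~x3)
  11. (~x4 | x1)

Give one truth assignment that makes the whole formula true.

x1 = F  x2 = T  x3 = F  x4 = F  x5 = F

(x2) is a unit clause, so x2 = True.
The clause (~x5) is unit: x5 must be False.
The clause (~x1) is unit: x1 must be False.
(~x3) is a unit clause, so x3 = False.
(~x4) is a unit clause, so x4 = False.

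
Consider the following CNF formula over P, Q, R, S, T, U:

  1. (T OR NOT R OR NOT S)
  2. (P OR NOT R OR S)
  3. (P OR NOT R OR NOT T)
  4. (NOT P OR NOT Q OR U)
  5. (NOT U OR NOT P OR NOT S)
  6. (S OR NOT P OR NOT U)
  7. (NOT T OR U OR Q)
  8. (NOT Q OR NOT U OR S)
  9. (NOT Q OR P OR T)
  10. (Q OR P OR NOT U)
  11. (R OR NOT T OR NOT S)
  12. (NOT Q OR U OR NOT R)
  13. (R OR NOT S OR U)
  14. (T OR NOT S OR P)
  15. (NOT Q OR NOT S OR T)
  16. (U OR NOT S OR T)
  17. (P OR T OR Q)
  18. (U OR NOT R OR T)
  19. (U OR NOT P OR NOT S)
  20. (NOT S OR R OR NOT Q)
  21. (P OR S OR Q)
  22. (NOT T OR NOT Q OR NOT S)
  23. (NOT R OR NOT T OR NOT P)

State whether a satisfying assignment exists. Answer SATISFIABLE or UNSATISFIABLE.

SATISFIABLE

Try P = True.
Branch on Q: take Q = False.
The remaining clauses are satisfied by R = False, S = False, T = False, U = False.
So P = True, Q = False, R = False, S = False, T = False, U = False is a satisfying assignment.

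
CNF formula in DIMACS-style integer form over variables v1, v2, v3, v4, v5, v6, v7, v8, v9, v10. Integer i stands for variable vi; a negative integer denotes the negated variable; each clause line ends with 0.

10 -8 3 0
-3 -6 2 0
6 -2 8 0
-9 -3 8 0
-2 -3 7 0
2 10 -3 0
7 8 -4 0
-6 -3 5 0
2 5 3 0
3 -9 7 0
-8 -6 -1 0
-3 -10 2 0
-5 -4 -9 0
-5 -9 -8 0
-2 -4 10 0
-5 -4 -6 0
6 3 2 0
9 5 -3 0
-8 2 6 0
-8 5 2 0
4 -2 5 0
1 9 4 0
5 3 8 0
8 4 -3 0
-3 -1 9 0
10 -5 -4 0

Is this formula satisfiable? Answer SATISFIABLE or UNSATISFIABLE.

SATISFIABLE

v7 occurs only positively in the remaining clauses — set v7 = True.
Set v1 = False and propagate.
Branch on v2: take v2 = True.
The remaining clauses are satisfied by v3 = False, v4 = False, v5 = True, v6 = True, v8 = False, v9 = True, v10 = True.
So v1 = False  v2 = True  v3 = False  v4 = False  v5 = True  v6 = True  v7 = True  v8 = False  v9 = True  v10 = True is a satisfying assignment.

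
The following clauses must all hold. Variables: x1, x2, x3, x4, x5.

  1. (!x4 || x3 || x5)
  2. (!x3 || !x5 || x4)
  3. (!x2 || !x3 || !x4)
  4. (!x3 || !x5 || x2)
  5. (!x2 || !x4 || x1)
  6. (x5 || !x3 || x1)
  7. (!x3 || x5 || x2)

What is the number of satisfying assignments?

12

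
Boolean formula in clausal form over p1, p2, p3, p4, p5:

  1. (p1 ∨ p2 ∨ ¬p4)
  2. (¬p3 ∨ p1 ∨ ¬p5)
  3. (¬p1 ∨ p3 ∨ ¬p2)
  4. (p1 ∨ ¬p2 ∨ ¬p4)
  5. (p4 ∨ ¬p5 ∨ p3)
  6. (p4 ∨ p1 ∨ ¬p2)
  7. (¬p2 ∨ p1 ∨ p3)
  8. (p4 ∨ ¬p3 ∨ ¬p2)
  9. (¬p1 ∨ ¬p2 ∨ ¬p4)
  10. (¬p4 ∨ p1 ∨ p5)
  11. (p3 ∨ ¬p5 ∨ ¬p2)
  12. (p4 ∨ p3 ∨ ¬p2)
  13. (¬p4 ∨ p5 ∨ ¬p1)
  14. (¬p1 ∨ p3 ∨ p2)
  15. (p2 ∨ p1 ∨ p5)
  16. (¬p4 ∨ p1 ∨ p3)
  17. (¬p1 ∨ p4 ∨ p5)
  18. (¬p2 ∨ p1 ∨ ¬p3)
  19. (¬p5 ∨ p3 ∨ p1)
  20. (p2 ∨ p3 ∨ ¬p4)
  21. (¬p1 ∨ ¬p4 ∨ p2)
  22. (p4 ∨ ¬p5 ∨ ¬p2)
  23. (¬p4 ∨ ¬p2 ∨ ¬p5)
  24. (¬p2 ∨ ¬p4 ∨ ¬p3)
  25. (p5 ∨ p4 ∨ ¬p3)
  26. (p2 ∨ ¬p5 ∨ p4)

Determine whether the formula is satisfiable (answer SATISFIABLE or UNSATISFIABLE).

p2 = True:
  p4 = True:
    propagation gives p1=True; an empty clause results — contradiction.
  p4 = False:
    propagation gives p1=True, p3=True; an empty clause results — contradiction.
p2 = False:
  p1 = True:
    propagation gives p3=True, p4=False, p5=True; an empty clause results — contradiction.
  p1 = False:
    propagation gives p4=False, p5=True; an empty clause results — contradiction.
Every branch closes, so no satisfying assignment exists.

UNSATISFIABLE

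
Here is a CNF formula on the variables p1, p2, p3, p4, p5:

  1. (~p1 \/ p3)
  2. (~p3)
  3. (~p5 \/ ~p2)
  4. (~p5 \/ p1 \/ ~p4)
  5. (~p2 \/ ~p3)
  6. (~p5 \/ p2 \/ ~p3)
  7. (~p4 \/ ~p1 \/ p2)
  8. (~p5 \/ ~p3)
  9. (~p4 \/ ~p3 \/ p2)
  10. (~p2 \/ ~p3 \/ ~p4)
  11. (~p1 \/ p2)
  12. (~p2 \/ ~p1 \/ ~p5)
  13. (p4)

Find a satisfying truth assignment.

p1=F, p2=F, p3=F, p4=T, p5=F

Check each clause:
  1. (p3 \/ ~p1) — ~p1 is true.
  2. (~p3) — ~p3 is true.
  3. (~p2 \/ ~p5) — ~p5 is true.
  4. (~p4 \/ p1 \/ ~p5) — ~p5 is true.
  5. (~p3 \/ ~p2) — ~p3 is true.
  6. (p2 \/ ~p5 \/ ~p3) — ~p5 is true.
  7. (~p1 \/ ~p4 \/ p2) — ~p1 is true.
  8. (~p3 \/ ~p5) — ~p5 is true.
  9. (~p4 \/ ~p3 \/ p2) — ~p3 is true.
  10. (~p2 \/ ~p4 \/ ~p3) — ~p3 is true.
  11. (p2 \/ ~p1) — ~p1 is true.
  12. (~p1 \/ ~p2 \/ ~p5) — ~p5 is true.
  13. (p4) — p4 is true.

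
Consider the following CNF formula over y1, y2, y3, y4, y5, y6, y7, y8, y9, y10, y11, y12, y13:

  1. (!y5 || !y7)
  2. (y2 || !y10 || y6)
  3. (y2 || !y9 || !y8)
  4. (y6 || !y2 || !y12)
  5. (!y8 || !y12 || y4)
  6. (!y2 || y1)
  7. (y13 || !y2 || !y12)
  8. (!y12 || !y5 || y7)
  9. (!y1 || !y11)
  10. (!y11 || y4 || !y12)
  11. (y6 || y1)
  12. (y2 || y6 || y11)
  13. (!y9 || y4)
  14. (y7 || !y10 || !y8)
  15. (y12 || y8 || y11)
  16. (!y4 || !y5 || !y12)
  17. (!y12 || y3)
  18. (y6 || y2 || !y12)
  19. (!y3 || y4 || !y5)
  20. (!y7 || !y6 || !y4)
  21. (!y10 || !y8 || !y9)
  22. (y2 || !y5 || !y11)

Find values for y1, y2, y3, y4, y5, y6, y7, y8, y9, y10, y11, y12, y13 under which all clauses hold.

Pure literal: y5 appears only negated; assign y5 = False.
Pure literal: y9 appears only negated; assign y9 = False.
Set y1 = False and propagate.
  then y2 is forced to False.
  then y6 is forced to True.
Branch on y3: take y3 = True.
Try y4 = False.
The remaining clauses are satisfied by y7 = True, y8 = True, y10 = False, y11 = False, y12 = False, y13 = True.

y1=F  y2=F  y3=T  y4=F  y5=F  y6=T  y7=T  y8=T  y9=F  y10=F  y11=F  y12=F  y13=T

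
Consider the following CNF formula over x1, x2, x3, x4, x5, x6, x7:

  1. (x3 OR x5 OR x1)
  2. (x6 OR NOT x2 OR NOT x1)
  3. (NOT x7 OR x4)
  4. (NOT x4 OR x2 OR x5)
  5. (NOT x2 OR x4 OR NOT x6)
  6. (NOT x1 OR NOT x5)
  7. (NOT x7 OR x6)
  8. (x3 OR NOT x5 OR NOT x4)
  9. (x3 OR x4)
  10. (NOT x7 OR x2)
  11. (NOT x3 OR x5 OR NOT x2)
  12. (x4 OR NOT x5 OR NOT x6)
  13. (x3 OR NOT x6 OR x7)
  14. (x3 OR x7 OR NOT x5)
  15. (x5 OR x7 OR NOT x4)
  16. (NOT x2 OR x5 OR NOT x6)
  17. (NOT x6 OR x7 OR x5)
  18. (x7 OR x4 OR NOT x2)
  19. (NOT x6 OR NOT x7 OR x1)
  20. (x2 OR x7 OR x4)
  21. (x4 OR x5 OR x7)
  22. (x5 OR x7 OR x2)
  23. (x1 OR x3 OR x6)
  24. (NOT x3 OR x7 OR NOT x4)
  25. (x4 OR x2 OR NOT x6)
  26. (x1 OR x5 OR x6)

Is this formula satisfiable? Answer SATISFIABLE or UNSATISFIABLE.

UNSATISFIABLE

x5 = True:
  x4 = True:
    propagation gives x3=True, x7=True, x6=True; an empty clause results — contradiction.
  x4 = False:
    propagation gives x7=False, x3=True, x6=False, x2=False; an empty clause results — contradiction.
x5 = False:
  x7 = True:
    propagation gives x4=True, x2=True, x6=True; an empty clause results — contradiction.
  x7 = False:
    propagation gives x4=False; an empty clause results — contradiction.
Every branch closes, so no satisfying assignment exists.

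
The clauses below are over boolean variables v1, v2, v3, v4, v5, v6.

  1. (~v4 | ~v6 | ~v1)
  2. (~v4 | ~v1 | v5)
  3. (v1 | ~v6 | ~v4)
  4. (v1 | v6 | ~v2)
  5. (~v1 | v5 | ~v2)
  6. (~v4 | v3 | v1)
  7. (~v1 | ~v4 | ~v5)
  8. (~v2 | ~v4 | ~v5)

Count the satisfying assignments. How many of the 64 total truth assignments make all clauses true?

Split on v1, then v4.
  v1=T, v4=T: a clause becomes empty — 0.
  v1=T, v4=F: v3, v6 free; 3 ways for (v2,v5) × 2^2 = 12.
  v1=F, v4=T: remaining (v2,v3,v5,v6) ∈ {(F,T,F,F); (F,T,T,F)} — 2.
  v1=F, v4=F: v3, v5 free; 3 ways for (v2,v6) × 2^2 = 12.
Total: 0 + 12 + 2 + 12 = 26.

26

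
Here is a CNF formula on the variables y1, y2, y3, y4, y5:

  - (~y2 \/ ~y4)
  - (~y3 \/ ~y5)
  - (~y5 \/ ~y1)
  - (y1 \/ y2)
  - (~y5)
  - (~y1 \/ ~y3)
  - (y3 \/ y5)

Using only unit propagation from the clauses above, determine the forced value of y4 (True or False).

(~y5) is a unit clause: y5 = False.
From (y3 \/ y5) and y5 = False: y3 = True.
In (~y1 \/ ~y3), ~y3 is now false; ~y1 must hold, so y1 = False.
In (y1 \/ y2), y1 is now false; y2 must hold, so y2 = True.
(~y4 \/ ~y2) with y2 = True leaves only ~y4, so y4 = False.

False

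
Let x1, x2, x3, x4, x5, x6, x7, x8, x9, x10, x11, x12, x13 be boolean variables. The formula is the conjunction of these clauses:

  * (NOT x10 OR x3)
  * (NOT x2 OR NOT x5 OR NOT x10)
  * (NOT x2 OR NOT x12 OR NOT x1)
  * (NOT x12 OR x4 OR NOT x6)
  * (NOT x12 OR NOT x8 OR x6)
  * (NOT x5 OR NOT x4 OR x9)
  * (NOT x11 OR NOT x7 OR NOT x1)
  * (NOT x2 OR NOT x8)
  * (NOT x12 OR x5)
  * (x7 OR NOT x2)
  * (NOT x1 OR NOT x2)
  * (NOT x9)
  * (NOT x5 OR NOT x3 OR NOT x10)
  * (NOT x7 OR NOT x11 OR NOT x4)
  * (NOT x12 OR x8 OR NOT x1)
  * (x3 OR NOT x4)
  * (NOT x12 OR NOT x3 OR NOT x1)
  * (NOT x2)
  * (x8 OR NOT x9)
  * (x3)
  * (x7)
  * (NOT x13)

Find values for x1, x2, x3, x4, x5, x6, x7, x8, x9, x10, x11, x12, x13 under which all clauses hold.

x1 = False, x2 = False, x3 = True, x4 = False, x5 = False, x6 = False, x7 = True, x8 = False, x9 = False, x10 = True, x11 = False, x12 = False, x13 = False

The clause (NOT x9) is unit: x9 must be False.
(NOT x2) is a unit clause, so x2 = False.
The clause (x3) is unit: x3 must be True.
(x7) is a unit clause, so x7 = True.
Unit propagation: (NOT x13) forces x13 = False.
Pure literal: x1 appears only negated; assign x1 = False.
x11 occurs only negated in the remaining clauses — set x11 = False.
Try x4 = False.
The remaining clauses are satisfied by x5 = False, x6 = False, x8 = False, x10 = True, x12 = False.
Every clause has at least one true literal under this assignment.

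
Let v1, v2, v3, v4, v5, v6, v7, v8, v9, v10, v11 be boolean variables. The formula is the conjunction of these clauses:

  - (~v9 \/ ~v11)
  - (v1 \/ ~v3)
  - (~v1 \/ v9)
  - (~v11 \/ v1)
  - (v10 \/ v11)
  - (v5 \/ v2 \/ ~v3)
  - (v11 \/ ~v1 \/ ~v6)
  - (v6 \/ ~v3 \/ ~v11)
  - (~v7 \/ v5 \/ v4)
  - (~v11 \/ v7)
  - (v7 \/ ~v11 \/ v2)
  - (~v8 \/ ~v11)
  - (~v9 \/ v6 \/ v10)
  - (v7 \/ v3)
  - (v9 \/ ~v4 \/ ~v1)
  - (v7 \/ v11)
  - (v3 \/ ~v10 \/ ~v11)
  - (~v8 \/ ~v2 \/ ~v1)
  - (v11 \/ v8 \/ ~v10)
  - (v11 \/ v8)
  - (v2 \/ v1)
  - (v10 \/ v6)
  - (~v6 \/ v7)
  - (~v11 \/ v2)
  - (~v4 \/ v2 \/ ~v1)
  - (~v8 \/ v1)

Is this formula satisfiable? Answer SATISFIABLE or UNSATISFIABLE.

SATISFIABLE

v5 occurs only positively in the remaining clauses — set v5 = True.
Try v1 = True.
  then v9 is forced to True.
  then v11 is forced to False.
  then v10 is forced to True.
  then v6 is forced to False.
  then v7 is forced to True.
  then v8 is forced to True.
  then v2 is forced to False.
  then v4 is forced to False.
v3 is now unconstrained; take v3 = True.
Every clause has at least one true literal under this assignment.
So v1=T, v2=F, v3=T, v4=F, v5=T, v6=F, v7=T, v8=T, v9=T, v10=T, v11=F is a satisfying assignment.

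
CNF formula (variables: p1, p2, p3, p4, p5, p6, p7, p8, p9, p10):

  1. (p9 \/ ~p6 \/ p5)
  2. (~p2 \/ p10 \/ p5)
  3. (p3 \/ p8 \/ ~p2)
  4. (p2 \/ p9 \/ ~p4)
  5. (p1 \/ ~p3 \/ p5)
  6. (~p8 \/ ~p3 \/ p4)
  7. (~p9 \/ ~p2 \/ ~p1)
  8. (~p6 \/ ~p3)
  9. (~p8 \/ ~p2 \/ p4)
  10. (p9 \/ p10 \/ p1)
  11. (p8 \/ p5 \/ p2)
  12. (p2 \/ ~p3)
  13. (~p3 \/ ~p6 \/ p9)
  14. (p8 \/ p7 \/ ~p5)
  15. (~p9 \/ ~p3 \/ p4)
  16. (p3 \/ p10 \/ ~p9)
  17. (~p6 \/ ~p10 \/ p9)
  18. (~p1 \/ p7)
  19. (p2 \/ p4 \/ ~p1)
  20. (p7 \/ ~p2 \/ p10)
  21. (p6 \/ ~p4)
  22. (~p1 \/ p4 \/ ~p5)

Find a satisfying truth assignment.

p1 = 0  p2 = 0  p3 = 0  p4 = 0  p5 = 0  p6 = 0  p7 = 1  p8 = 1  p9 = 1  p10 = 1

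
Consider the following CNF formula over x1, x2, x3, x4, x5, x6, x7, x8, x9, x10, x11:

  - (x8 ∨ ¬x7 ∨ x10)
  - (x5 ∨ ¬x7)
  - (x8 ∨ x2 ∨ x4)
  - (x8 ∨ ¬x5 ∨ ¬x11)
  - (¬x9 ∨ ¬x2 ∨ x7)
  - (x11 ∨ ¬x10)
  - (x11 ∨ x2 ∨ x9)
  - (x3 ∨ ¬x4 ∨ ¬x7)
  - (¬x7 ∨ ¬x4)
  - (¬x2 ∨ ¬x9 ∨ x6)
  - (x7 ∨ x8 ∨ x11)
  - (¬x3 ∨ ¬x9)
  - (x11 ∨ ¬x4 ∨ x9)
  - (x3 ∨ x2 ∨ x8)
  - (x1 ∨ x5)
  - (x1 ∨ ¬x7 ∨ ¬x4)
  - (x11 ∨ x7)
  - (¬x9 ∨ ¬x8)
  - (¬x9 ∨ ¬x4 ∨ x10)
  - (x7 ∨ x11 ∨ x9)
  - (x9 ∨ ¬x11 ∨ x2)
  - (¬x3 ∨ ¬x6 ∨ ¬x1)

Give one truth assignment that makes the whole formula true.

Try x1 = False.
  then x5 is forced to True.
Try x2 = True.
The remaining clauses are satisfied by x3 = True, x4 = True, x6 = False, x7 = False, x8 = True, x9 = False, x10 = True, x11 = True.
Check each clause:
  1. (x10 ∨ ¬x7 ∨ x8) — x8 is true.
  2. (¬x7 ∨ x5) — ¬x7 is true.
  3. (x2 ∨ x4 ∨ x8) — x8 is true.
  4. (¬x11 ∨ ¬x5 ∨ x8) — x8 is true.
  5. (¬x9 ∨ ¬x2 ∨ x7) — ¬x9 is true.
  6. (¬x10 ∨ x11) — x11 is true.
  7. (x11 ∨ x2 ∨ x9) — x2 is true.
  8. (¬x7 ∨ x3 ∨ ¬x4) — ¬x7 is true.
  9. (¬x4 ∨ ¬x7) — ¬x7 is true.
  10. (x6 ∨ ¬x2 ∨ ¬x9) — ¬x9 is true.
  11. (x7 ∨ x8 ∨ x11) — x8 is true.
  12. (¬x3 ∨ ¬x9) — ¬x9 is true.
  13. (x11 ∨ x9 ∨ ¬x4) — x11 is true.
  14. (x8 ∨ x2 ∨ x3) — x8 is true.
  15. (x5 ∨ x1) — x5 is true.
  16. (¬x7 ∨ ¬x4 ∨ x1) — ¬x7 is true.
  17. (x7 ∨ x11) — x11 is true.
  18. (¬x9 ∨ ¬x8) — ¬x9 is true.
  19. (x10 ∨ ¬x4 ∨ ¬x9) — x10 is true.
  20. (x11 ∨ x9 ∨ x7) — x11 is true.
  21. (¬x11 ∨ x9 ∨ x2) — x2 is true.
  22. (¬x3 ∨ ¬x1 ∨ ¬x6) — ¬x6 is true.

x1 = 0, x2 = 1, x3 = 1, x4 = 1, x5 = 1, x6 = 0, x7 = 0, x8 = 1, x9 = 0, x10 = 1, x11 = 1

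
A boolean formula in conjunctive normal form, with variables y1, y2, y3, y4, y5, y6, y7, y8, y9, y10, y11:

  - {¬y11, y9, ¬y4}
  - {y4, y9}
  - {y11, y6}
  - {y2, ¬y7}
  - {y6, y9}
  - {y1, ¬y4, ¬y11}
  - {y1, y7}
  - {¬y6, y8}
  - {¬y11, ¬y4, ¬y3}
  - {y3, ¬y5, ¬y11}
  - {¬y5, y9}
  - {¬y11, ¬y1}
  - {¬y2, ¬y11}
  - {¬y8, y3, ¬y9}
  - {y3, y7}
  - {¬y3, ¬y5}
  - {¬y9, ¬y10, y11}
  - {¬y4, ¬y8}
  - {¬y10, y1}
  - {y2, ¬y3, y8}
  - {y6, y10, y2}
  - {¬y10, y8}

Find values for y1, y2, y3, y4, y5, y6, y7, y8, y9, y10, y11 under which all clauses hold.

y1=1, y2=1, y3=1, y4=0, y5=0, y6=1, y7=0, y8=1, y9=1, y10=0, y11=0

Check each clause:
  1. {¬y11, ¬y4, y9} — y9 is true.
  2. {y9, y4} — y9 is true.
  3. {y11, y6} — y6 is true.
  4. {y2, ¬y7} — ¬y7 is true.
  5. {y6, y9} — y9 is true.
  6. {y1, ¬y4, ¬y11} — y1 is true.
  7. {y7, y1} — y1 is true.
  8. {¬y6, y8} — y8 is true.
  9. {¬y3, ¬y11, ¬y4} — ¬y4 is true.
  10. {y3, ¬y5, ¬y11} — y3 is true.
  11. {y9, ¬y5} — y9 is true.
  12. {¬y11, ¬y1} — ¬y11 is true.
  13. {¬y2, ¬y11} — ¬y11 is true.
  14. {¬y8, ¬y9, y3} — y3 is true.
  15. {y7, y3} — y3 is true.
  16. {¬y5, ¬y3} — ¬y5 is true.
  17. {¬y10, ¬y9, y11} — ¬y10 is true.
  18. {¬y4, ¬y8} — ¬y4 is true.
  19. {y1, ¬y10} — y1 is true.
  20. {y2, ¬y3, y8} — y8 is true.
  21. {y2, y10, y6} — y2 is true.
  22. {¬y10, y8} — y8 is true.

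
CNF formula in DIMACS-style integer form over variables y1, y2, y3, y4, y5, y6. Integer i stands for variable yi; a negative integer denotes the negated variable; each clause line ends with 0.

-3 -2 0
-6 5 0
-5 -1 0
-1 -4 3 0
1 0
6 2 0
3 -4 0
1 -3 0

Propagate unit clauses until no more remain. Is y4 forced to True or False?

Unit clause (y1) sets y1 = True.
In (¬y5 ∨ ¬y1), ¬y1 is now false; ¬y5 must hold, so y5 = False.
(y5 ∨ ¬y6): since y5 = False, the clause reduces to (¬y6). y6 = False.
From (y2 ∨ y6) and y6 = False: y2 = True.
From (¬y2 ∨ ¬y3) and y2 = True: y3 = False.
From (¬y1 ∨ ¬y4 ∨ y3) and y3 = False, y1 = True: y4 = False.

False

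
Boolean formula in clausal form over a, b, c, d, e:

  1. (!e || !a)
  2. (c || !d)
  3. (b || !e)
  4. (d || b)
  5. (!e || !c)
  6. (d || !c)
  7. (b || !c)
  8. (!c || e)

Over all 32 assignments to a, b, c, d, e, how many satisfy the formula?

3

The models are:
  a=0 b=1 c=0 d=0 e=0
  a=0 b=1 c=0 d=0 e=1
  a=1 b=1 c=0 d=0 e=0
Count: 3.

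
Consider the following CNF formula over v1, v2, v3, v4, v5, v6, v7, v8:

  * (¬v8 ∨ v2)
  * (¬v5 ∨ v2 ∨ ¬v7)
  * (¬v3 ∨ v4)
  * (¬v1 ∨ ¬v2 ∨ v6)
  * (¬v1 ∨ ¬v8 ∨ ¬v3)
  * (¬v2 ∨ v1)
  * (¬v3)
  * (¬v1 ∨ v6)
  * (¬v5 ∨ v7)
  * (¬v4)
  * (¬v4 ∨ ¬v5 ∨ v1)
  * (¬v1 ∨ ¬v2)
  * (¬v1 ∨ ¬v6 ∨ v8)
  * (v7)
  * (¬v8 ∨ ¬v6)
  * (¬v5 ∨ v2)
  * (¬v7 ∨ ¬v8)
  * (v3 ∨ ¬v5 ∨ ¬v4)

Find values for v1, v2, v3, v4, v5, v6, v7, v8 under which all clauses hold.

v1=0  v2=0  v3=0  v4=0  v5=0  v6=0  v7=1  v8=0

(¬v3) is a unit clause, so v3 = False.
Unit propagation: (¬v4) forces v4 = False.
(v7) is a unit clause, so v7 = True.
Unit propagation: (¬v8) forces v8 = False.
Pure literal: v5 appears only negated; assign v5 = False.
Try v1 = False.
  then v2 is forced to False.
v6 is now unconstrained; take v6 = False.
Every clause has at least one true literal under this assignment.
Check each clause:
  1. (v2 ∨ ¬v8) — ¬v8 is true.
  2. (¬v5 ∨ v2 ∨ ¬v7) — ¬v5 is true.
  3. (¬v3 ∨ v4) — ¬v3 is true.
  4. (¬v1 ∨ ¬v2 ∨ v6) — ¬v2 is true.
  5. (¬v3 ∨ ¬v8 ∨ ¬v1) — ¬v8 is true.
  6. (¬v2 ∨ v1) — ¬v2 is true.
  7. (¬v3) — ¬v3 is true.
  8. (v6 ∨ ¬v1) — ¬v1 is true.
  9. (¬v5 ∨ v7) — ¬v5 is true.
  10. (¬v4) — ¬v4 is true.
  11. (v1 ∨ ¬v5 ∨ ¬v4) — ¬v5 is true.
  12. (¬v2 ∨ ¬v1) — ¬v2 is true.
  13. (¬v1 ∨ ¬v6 ∨ v8) — ¬v6 is true.
  14. (v7) — v7 is true.
  15. (¬v8 ∨ ¬v6) — ¬v8 is true.
  16. (v2 ∨ ¬v5) — ¬v5 is true.
  17. (¬v8 ∨ ¬v7) — ¬v8 is true.
  18. (¬v4 ∨ ¬v5 ∨ v3) — ¬v4 is true.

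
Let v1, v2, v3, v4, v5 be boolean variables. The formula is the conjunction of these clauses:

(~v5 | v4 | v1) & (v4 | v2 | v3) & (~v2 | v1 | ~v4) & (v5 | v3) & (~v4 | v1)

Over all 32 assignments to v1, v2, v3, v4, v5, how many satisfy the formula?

Case analysis on v4 and v1:
  v4=1, v1=1: v2 free; 3 ways for (v3,v5) × 2^1 = 6.
  v4=1, v1=0: a clause becomes empty — 0.
  v4=0, v1=1: 5 of the 8 assignments to (v2,v3,v5) work.
  v4=0, v1=0: remaining (v2,v3,v5) ∈ {(0,1,0); (1,1,0)} — 2.
Total: 6 + 0 + 5 + 2 = 13.

13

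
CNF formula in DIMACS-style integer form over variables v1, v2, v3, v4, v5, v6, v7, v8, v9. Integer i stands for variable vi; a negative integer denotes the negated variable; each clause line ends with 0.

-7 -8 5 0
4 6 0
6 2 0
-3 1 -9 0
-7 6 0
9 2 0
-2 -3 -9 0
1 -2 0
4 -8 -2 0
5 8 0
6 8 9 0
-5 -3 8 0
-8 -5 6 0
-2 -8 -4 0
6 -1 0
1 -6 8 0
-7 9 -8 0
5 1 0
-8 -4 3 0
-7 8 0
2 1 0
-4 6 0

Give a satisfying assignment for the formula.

v7 occurs only negated in the remaining clauses — set v7 = False.
Set v1 = True and propagate.
  then v6 is forced to True.
Set v2 = False and propagate.
  then v9 is forced to True.
Branch on v3: take v3 = True.
For the remaining variables, v4 = True, v5 = False, v8 = True works.
Every clause has at least one true literal under this assignment.

v1=1, v2=0, v3=1, v4=1, v5=0, v6=1, v7=0, v8=1, v9=1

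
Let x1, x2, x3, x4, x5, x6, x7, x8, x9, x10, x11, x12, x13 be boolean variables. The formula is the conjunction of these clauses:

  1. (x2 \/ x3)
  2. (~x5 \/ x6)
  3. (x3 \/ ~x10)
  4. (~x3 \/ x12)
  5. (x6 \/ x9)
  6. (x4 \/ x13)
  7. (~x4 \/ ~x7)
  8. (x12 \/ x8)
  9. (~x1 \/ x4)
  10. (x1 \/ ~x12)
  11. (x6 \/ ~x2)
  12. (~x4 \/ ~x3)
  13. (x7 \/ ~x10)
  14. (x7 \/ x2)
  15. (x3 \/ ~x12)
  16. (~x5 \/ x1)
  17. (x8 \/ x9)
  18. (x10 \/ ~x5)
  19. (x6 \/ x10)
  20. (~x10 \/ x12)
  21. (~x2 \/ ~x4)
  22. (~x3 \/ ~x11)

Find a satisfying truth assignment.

x1=F, x2=T, x3=F, x4=F, x5=F, x6=T, x7=T, x8=T, x9=T, x10=F, x11=F, x12=F, x13=T

Pure literal: x5 appears only negated; assign x5 = False.
x6 occurs only positively in the remaining clauses — set x6 = True.
Branch on x1: take x1 = False.
  then x12 is forced to False.
  then x3 is forced to False.
  then x2 is forced to True.
  then x10 is forced to False.
  then x8 is forced to True.
  then x4 is forced to False.
  then x13 is forced to True.
x7, x9, x11 are now unconstrained; take x7 = True, x9 = True, x11 = False.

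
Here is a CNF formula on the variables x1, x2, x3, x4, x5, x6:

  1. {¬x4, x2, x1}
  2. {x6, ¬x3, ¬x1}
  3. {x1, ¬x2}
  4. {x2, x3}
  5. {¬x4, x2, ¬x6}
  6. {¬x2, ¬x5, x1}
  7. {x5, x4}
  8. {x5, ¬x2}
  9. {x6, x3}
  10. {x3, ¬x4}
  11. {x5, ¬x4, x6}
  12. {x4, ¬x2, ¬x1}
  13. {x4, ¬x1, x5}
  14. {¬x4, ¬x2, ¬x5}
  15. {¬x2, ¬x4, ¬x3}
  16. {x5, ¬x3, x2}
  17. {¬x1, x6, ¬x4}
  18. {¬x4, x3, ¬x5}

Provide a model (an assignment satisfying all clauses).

x1=False, x2=False, x3=True, x4=False, x5=True, x6=True

Check each clause:
  1. {x2, x1, ¬x4} — ¬x4 is true.
  2. {¬x3, x6, ¬x1} — x6 is true.
  3. {x1, ¬x2} — ¬x2 is true.
  4. {x3, x2} — x3 is true.
  5. {¬x6, x2, ¬x4} — ¬x4 is true.
  6. {x1, ¬x2, ¬x5} — ¬x2 is true.
  7. {x4, x5} — x5 is true.
  8. {¬x2, x5} — x5 is true.
  9. {x6, x3} — x3 is true.
  10. {x3, ¬x4} — x3 is true.
  11. {x6, x5, ¬x4} — ¬x4 is true.
  12. {x4, ¬x1, ¬x2} — ¬x1 is true.
  13. {x5, ¬x1, x4} — x5 is true.
  14. {¬x4, ¬x2, ¬x5} — ¬x4 is true.
  15. {¬x4, ¬x3, ¬x2} — ¬x4 is true.
  16. {x2, x5, ¬x3} — x5 is true.
  17. {x6, ¬x1, ¬x4} — ¬x4 is true.
  18. {¬x4, ¬x5, x3} — x3 is true.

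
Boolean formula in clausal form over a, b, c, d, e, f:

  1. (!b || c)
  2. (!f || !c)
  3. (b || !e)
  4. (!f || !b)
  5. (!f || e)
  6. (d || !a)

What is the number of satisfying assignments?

12

Case analysis on b and f:
  b=1, f=1: a clause becomes empty — 0.
  b=1, f=0: e free; 3 ways for (a,c,d) × 2^1 = 6.
  b=0, f=1: a clause becomes empty — 0.
  b=0, f=0: c free; 3 ways for (a,d,e) × 2^1 = 6.
Total: 0 + 6 + 0 + 6 = 12.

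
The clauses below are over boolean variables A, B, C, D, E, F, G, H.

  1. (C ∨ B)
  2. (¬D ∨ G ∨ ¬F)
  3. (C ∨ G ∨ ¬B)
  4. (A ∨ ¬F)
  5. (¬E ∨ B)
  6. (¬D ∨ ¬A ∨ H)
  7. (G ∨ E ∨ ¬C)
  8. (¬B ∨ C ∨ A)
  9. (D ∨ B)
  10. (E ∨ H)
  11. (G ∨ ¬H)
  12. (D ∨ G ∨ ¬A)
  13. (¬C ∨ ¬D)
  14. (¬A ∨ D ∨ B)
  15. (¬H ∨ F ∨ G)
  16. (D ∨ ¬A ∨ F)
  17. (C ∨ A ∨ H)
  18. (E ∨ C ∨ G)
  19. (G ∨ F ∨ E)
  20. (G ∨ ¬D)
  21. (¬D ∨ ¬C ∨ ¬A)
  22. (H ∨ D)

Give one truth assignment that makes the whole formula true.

G occurs only positively in the remaining clauses — set G = True.
Set A = True and propagate.
For the remaining variables, B = True, C = False, D = True, E = False, F = True, H = True works.
Every clause has at least one true literal under this assignment.
Check each clause:
  1. (B ∨ C) — B is true.
  2. (¬D ∨ ¬F ∨ G) — G is true.
  3. (C ∨ ¬B ∨ G) — G is true.
  4. (A ∨ ¬F) — A is true.
  5. (B ∨ ¬E) — B is true.
  6. (¬D ∨ ¬A ∨ H) — H is true.
  7. (¬C ∨ E ∨ G) — ¬C is true.
  8. (A ∨ ¬B ∨ C) — A is true.
  9. (D ∨ B) — B is true.
  10. (H ∨ E) — H is true.
  11. (G ∨ ¬H) — G is true.
  12. (D ∨ G ∨ ¬A) — D is true.
  13. (¬C ∨ ¬D) — ¬C is true.
  14. (B ∨ D ∨ ¬A) — B is true.
  15. (F ∨ ¬H ∨ G) — F is true.
  16. (¬A ∨ F ∨ D) — D is true.
  17. (H ∨ C ∨ A) — H is true.
  18. (G ∨ C ∨ E) — G is true.
  19. (F ∨ E ∨ G) — F is true.
  20. (G ∨ ¬D) — G is true.
  21. (¬D ∨ ¬A ∨ ¬C) — ¬C is true.
  22. (D ∨ H) — H is true.

A = True, B = True, C = False, D = True, E = False, F = True, G = True, H = True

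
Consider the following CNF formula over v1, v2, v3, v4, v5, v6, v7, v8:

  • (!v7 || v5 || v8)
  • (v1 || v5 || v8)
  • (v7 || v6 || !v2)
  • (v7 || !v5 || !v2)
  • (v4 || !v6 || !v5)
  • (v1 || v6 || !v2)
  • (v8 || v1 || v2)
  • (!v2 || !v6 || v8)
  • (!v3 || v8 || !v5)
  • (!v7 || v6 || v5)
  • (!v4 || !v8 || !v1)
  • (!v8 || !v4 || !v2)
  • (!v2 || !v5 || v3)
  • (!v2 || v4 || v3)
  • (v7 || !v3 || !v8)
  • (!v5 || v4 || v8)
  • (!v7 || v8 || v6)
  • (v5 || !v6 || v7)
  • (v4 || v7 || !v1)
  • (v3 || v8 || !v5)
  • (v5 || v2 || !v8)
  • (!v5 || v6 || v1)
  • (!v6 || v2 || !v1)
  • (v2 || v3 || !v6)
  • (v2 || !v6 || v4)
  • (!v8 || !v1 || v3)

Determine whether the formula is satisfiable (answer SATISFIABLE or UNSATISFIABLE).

Set v1 = True and propagate.
Set v2 = False and propagate.
  then v6 is forced to False.
The remaining clauses are satisfied by v3 = True, v4 = True, v5 = False, v7 = False, v8 = False.
Every clause has at least one true literal under this assignment.
So v1=T, v2=F, v3=T, v4=T, v5=F, v6=F, v7=F, v8=F is a satisfying assignment.

SATISFIABLE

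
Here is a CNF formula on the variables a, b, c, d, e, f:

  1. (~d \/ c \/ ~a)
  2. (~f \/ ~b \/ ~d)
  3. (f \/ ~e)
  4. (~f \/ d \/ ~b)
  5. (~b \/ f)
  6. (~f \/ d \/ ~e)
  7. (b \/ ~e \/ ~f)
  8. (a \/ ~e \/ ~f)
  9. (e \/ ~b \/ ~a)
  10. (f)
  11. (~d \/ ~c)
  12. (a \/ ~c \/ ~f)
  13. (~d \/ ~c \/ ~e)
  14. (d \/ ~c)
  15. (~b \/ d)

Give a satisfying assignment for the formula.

a=1, b=0, c=0, d=0, e=0, f=1

(f) is a unit clause, so f = True.
Set a = True and propagate.
Branch on b: take b = False.
  then e is forced to False.
For the remaining variables, c = False, d = False works.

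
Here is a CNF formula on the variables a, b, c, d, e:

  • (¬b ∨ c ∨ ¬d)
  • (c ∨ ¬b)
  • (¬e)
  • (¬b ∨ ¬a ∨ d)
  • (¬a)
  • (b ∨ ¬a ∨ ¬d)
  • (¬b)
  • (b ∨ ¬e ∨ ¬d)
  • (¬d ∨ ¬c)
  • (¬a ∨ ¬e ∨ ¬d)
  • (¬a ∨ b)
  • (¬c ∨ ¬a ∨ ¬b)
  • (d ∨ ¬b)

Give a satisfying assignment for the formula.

a=False, b=False, c=False, d=True, e=False

Check each clause:
  1. (¬d ∨ ¬b ∨ c) — ¬b is true.
  2. (c ∨ ¬b) — ¬b is true.
  3. (¬e) — ¬e is true.
  4. (¬b ∨ d ∨ ¬a) — d is true.
  5. (¬a) — ¬a is true.
  6. (¬d ∨ b ∨ ¬a) — ¬a is true.
  7. (¬b) — ¬b is true.
  8. (¬e ∨ ¬d ∨ b) — ¬e is true.
  9. (¬d ∨ ¬c) — ¬c is true.
  10. (¬d ∨ ¬e ∨ ¬a) — ¬e is true.
  11. (b ∨ ¬a) — ¬a is true.
  12. (¬b ∨ ¬c ∨ ¬a) — ¬c is true.
  13. (d ∨ ¬b) — d is true.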